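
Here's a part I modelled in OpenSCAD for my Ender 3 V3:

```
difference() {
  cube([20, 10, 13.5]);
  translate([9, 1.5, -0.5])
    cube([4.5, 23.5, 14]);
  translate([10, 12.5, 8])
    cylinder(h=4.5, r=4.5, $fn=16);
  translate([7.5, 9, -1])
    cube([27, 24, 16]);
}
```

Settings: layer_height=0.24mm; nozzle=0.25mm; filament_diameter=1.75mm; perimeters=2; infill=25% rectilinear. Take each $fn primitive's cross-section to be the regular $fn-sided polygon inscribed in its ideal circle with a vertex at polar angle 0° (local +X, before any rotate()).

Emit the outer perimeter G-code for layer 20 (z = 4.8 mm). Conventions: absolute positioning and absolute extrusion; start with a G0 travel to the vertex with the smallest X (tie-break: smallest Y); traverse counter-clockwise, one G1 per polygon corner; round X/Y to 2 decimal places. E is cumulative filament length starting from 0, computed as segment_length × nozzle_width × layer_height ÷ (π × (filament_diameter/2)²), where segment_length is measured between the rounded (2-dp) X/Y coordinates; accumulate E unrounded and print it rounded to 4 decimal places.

G0 X0.00 Y0.00 Z4.80
G1 X20.00 Y0.00 E0.4989
G1 X20.00 Y9.00 E0.7234
G1 X13.50 Y9.00 E0.8856
G1 X13.50 Y1.50 E1.0726
G1 X9.00 Y1.50 E1.1849
G1 X9.00 Y9.00 E1.3720
G1 X7.50 Y9.00 E1.4094
G1 X7.50 Y10.00 E1.4343
G1 X0.00 Y10.00 E1.6214
G1 X0.00 Y0.00 E1.8709

At z = 4.8 mm: the 20×10 cube contributes its full rectangle; the cube at (9, 1.5) is present — its section is the full 4.5×23.5 rectangle; the cylinder at (10, 12.5) does not reach this height (z outside [8, 12.5]); the cube at (7.5, 9) is present — its section is the full 27×24 rectangle; Subtracting the remaining from the first: starting from the 20×10 cube, the 4.5×23.5 cube at (9, 1.5) partially overlaps it — only the 38.25 mm² overlap (of its 105.75 mm²) is removed, clipping the outline; the 27×24 cube at (7.5, 9) partially overlaps it — only the 8.00 mm² overlap (of its 648.00 mm²) is removed, clipping the outline — 1 connected region. The outline is a single polygon with 10 vertices. Extrusion per mm of travel: 0.25 × 0.24 / (π × 0.875²) = 0.024945. Accumulating E over each segment gives final E = 1.8709.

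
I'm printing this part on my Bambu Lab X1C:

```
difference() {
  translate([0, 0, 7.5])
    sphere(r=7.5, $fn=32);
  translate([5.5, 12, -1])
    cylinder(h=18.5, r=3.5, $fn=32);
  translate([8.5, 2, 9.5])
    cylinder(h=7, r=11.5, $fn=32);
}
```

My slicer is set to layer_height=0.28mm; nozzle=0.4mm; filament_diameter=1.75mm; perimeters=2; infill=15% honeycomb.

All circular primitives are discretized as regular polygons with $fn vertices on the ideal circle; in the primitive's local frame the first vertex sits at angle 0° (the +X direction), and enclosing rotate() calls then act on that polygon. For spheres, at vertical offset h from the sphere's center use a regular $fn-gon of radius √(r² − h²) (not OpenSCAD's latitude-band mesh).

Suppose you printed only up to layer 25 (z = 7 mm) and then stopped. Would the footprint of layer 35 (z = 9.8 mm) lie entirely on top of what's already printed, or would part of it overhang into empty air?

Compare the two slices. At z = 7: the r=7.5 sphere slices to a regular 32-gon of circumradius 7.483 (√(r²−h²) with h=0.5 from center) (area = (32/2)·7.483²·sin(360°/32) = 174.80 mm²); the cylinder at (5.5, 12): section is a regular 32-gon, circumradius r=3.5 (area = (32/2)·3.500²·sin(360°/32) = 38.24 mm²); the cylinder at (8.5, 2) is not intersected at this z (z outside [9.5, 16.5]); Subtracting the remaining from the first: starting from the r=7.5 sphere (174.80 mm²), the r=3.5 cylinder at (5.5, 12) misses the remaining region (no effect) — area = 174.80 mm². At z = 9.8: the sphere: section is a regular 32-gon, circumradius = √(r²−h²) = √(7.5²−2.3²) = 7.139 (area = (32/2)·7.139²·sin(360°/32) = 159.07 mm²); the cylinder at (5.5, 12): section is a regular 32-gon, circumradius r=3.5 (area = (32/2)·3.500²·sin(360°/32) = 38.24 mm²); the cylinder at (8.5, 2): section is a regular 32-gon, circumradius r=11.5 (area = (32/2)·11.500²·sin(360°/32) = 412.81 mm²); Taking the first minus the rest: starting from the r=7.5 sphere (159.07 mm²), the r=3.5 cylinder at (5.5, 12) misses the remaining region (no effect); the r=11.5 cylinder at (8.5, 2) partially overlaps it — only the 107.22 mm² overlap (of its 412.81 mm²) is removed, clipping the outline — area = 51.85 mm². Checking containment: the cross-section at z = 9.8 is a subset of the cross-section at z = 7.

entirely on top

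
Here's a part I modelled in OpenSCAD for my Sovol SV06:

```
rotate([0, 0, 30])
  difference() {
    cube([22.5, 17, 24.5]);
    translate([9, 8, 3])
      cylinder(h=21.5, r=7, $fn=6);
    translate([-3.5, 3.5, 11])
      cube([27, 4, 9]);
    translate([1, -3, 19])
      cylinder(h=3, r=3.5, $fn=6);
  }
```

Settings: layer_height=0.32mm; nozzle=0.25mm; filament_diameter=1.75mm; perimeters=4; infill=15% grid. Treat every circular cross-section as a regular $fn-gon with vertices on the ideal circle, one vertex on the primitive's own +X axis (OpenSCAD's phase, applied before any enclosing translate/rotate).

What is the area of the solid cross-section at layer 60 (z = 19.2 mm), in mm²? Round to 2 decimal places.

At z = 19.2 mm: the 22.5×17 cube contributes its full rectangle (area 382.50 mm²); the cylinder at (9, 8): section is a regular 6-gon, circumradius r=7 (area = (6/2)·7.000²·sin(360°/6) = 127.31 mm²); the 27×4 cube at (-3.5, 3.5) contributes its full rectangle (area 108.00 mm²); the r=3.5 cylinder at (1, -3) contributes a regular 6-gon of circumradius 3.5 (area = (6/2)·3.500²·sin(360°/6) = 31.83 mm²); Taking the first minus the rest: starting from the 22.5×17 cube (382.50 mm²), the r=7 cylinder at (9, 8) lies wholly inside it (removes its full 127.31 mm² and its 42.00 mm outline becomes a hole wall); the 27×4 cube at (-3.5, 3.5) partially overlaps it — only the 45.55 mm² overlap (of its 108.00 mm²) is removed, clipping the outline; the r=3.5 cylinder at (1, -3) partially overlaps it — only the 0.09 mm² overlap (of its 31.83 mm²) is removed, clipping the outline — area = 209.56 mm²; (rotated 30° about Z; rotation is an isometry so areas/perimeters/island counts are preserved). Overall, the cross-section has 2 separate islands. Net area = 209.56 mm².

209.56 mm²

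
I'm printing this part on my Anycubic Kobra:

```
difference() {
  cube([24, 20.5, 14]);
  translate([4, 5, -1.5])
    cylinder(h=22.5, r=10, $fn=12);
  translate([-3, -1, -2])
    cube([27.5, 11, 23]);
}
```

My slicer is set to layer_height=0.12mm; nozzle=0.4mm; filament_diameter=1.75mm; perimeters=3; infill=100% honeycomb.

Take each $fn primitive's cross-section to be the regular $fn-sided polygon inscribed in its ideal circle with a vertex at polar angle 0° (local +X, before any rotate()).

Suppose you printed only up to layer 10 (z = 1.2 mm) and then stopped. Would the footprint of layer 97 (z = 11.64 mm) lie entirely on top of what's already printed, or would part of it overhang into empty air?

Compare the two slices. At z = 1.2: the cube is present — its section is the full 24×20.5 rectangle (area 492.00 mm²); the cylinder at (4, 5): section is a regular 12-gon, circumradius r=10 (area = (12/2)·10.000²·sin(360°/12) = 300.00 mm²); the 27.5×11 cube at (-3, -1) contributes its full rectangle (area 302.50 mm²); After the difference (first − rest): starting from the 24×20.5 cube (492.00 mm²), the r=10 cylinder at (4, 5) partially overlaps it — only the 179.51 mm² overlap (of its 300.00 mm²) is removed, clipping the outline; the 27.5×11 cube at (-3, -1) partially overlaps it — only the 106.70 mm² overlap (of its 302.50 mm²) is removed, clipping the outline — area = 205.79 mm². At z = 11.64: the cube is present — its section is the full 24×20.5 rectangle (area 492.00 mm²); the r=10 cylinder at (4, 5) contributes a regular 12-gon of circumradius 10 (area = (12/2)·10.000²·sin(360°/12) = 300.00 mm²); the 27.5×11 cube at (-3, -1) contributes its full rectangle (area 302.50 mm²); After the difference (first − rest): starting from the 24×20.5 cube (492.00 mm²), the r=10 cylinder at (4, 5) partially overlaps it — only the 179.51 mm² overlap (of its 300.00 mm²) is removed, clipping the outline; the 27.5×11 cube at (-3, -1) partially overlaps it — only the 106.70 mm² overlap (of its 302.50 mm²) is removed, clipping the outline — area = 205.79 mm². Checking containment: the cross-section at z = 11.64 is a subset of the cross-section at z = 1.2.

entirely on top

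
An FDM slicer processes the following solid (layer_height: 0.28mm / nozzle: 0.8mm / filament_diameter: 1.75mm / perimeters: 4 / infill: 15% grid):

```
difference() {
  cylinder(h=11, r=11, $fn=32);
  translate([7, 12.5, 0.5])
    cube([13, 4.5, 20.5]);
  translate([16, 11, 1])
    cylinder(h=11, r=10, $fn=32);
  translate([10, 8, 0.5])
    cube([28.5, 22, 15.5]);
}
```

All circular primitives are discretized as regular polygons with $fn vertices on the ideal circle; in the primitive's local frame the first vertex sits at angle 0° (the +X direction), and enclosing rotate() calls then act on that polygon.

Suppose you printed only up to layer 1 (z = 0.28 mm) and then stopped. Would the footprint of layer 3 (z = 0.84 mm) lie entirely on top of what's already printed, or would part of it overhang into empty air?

entirely on top

Compare the two slices. At z = 0.28: the r=11 cylinder contributes a regular 32-gon of circumradius 11 (area = (32/2)·11.000²·sin(360°/32) = 377.69 mm²); the cube at (7, 12.5) is not intersected at this z (z outside [0.5, 21]); the cylinder at (16, 11) is not intersected at this z (z outside [1, 12]); the cube at (10, 8) is absent (z outside [0.5, 16]); Subtracting the remaining from the first: none of the subtracted shapes is present at this height, so the r=11 cylinder is unchanged — area = 377.69 mm². At z = 0.84: the cylinder: section is a regular 32-gon, circumradius r=11 (area = (32/2)·11.000²·sin(360°/32) = 377.69 mm²); the 13×4.5 cube at (7, 12.5) contributes its full rectangle (area 58.50 mm²); the cylinder at (16, 11) is absent (z outside [1, 12]); the cube at (10, 8) (footprint 28.5×22) is included at this height (area 627.00 mm²); After the difference (first − rest): starting from the r=11 cylinder (377.69 mm²), the 13×4.5 cube at (7, 12.5) misses the remaining region (no effect); the 28.5×22 cube at (10, 8) misses the remaining region (no effect) — area = 377.69 mm². Checking containment: the cross-section at z = 0.84 is a subset of the cross-section at z = 0.28.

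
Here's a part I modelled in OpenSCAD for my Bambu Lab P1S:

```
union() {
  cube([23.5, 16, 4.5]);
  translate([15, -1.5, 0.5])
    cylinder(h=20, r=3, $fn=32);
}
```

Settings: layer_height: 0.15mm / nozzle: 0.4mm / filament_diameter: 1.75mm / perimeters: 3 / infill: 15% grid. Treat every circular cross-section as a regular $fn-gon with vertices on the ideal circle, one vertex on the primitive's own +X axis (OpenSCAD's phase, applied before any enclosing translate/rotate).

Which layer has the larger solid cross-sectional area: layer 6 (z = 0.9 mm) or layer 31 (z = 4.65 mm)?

layer 6 (z = 0.9 mm)

Layer 6 (z = 0.9): the cube is present — its section is the full 23.5×16 rectangle (area 376.00 mm²); the r=3 cylinder at (15, -1.5) gives a regular 32-gon of circumradius 3 (constant along its height) (area = (32/2)·3.000²·sin(360°/32) = 28.09 mm²); Merging all regions: the regions partially overlap — summed areas 404.09 mm² minus the doubly-counted overlap 5.47 mm² gives 398.62 mm² — area = 398.62 mm². So its area = 398.62 mm². Layer 31 (z = 4.65): the cube is absent (z outside [0, 4.5]); the r=3 cylinder at (15, -1.5) contributes a regular 32-gon of circumradius 3 (area = (32/2)·3.000²·sin(360°/32) = 28.09 mm²); Merging all regions: only the r=3 cylinder at (15, -1.5) is present, so the union is just that shape — area = 28.09 mm². So its area = 28.09 mm². Layer 6 is larger (398.62 vs 28.09 mm²).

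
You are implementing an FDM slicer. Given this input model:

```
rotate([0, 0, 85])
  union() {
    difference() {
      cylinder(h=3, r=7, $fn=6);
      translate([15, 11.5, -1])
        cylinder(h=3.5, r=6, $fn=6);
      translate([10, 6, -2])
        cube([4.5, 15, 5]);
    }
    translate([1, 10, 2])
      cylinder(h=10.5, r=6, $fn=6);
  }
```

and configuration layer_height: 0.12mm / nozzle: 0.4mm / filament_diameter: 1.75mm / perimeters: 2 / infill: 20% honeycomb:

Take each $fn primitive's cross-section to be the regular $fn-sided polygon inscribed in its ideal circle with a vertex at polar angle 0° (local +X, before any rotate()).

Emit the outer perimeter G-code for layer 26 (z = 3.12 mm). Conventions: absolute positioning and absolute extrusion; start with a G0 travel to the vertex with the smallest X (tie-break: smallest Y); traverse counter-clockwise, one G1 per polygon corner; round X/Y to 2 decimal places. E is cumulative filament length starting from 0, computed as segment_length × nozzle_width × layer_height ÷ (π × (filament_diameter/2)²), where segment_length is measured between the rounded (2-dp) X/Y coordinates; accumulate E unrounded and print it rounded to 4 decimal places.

G0 X-15.31 Y-0.67 Z3.12
G1 X-10.40 Y-4.11 E0.1196
G1 X-4.96 Y-1.57 E0.2395
G1 X-4.44 Y4.40 E0.3590
G1 X-9.35 Y7.84 E0.4787
G1 X-14.79 Y5.31 E0.5984
G1 X-15.31 Y-0.67 E0.7182

At z = 3.12 mm: the cylinder does not reach this height (z outside [0, 3]); the cylinder at (15, 11.5) is not intersected at this z (z outside [-1, 2.5]); the cube at (10, 6) is not intersected at this z (z outside [-2, 3]); Subtracting the remaining from the first: the first operand is absent here, so nothing remains; the r=6 cylinder at (1, 10) gives a regular 6-gon of circumradius 6 (constant along its height); Merging all regions: only the r=6 cylinder at (1, 10) is present, so the union is just that shape — 1 connected region; (rotated 85° about Z; rotation is an isometry so areas/perimeters/island counts are preserved). The outline is a single polygon with 6 vertices. Extrusion per mm of travel: 0.4 × 0.12 / (π × 0.875²) = 0.019956. Accumulating E over each segment gives final E = 0.7182.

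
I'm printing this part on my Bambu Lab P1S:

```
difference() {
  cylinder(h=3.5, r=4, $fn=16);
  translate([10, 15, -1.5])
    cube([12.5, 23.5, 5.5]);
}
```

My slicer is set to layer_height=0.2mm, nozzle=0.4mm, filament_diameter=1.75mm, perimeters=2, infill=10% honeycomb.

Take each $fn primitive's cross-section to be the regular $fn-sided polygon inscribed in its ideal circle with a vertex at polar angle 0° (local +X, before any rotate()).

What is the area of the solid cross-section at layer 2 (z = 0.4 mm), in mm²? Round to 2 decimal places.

48.98 mm²

At z = 0.4 mm: the r=4 cylinder gives a regular 16-gon of circumradius 4 (constant along its height) (area = (16/2)·4.000²·sin(360°/16) = 48.98 mm²); the cube at (10, 15) (footprint 12.5×23.5) is included at this height (area 293.75 mm²); Taking the first minus the rest: starting from the r=4 cylinder (48.98 mm²), the 12.5×23.5 cube at (10, 15) misses the remaining region (no effect) — area = 48.98 mm². Overall, the cross-section is a single solid region. Net area = 48.98 mm².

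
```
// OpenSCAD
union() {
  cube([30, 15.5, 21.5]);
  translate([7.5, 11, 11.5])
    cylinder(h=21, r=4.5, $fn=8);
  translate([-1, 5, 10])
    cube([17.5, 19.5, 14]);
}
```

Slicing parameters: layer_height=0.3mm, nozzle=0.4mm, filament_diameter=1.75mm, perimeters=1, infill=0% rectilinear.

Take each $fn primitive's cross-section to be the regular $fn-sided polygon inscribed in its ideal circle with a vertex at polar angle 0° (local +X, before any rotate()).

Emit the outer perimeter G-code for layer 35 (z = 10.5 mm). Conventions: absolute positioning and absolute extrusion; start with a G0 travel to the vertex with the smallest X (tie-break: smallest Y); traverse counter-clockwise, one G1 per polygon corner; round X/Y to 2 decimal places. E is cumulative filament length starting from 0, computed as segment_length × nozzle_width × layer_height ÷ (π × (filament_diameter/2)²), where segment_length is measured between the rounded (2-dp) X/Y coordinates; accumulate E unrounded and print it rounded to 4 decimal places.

At z = 10.5 mm: the 30×15.5 cube contributes its full rectangle; the cylinder at (7.5, 11) does not reach this height (z outside [11.5, 32.5]); the cube at (-1, 5) is present — its section is the full 17.5×19.5 rectangle; Combining (union): the regions partially overlap (shared area 173.25 mm²), so overlapping operands fuse into one piece — 1 connected region. The outline is a single polygon with 8 vertices. Extrusion per mm of travel: 0.4 × 0.3 / (π × 0.875²) = 0.049890. Accumulating E over each segment gives final E = 5.5378.

G0 X-1.00 Y5.00 Z10.50
G1 X0.00 Y5.00 E0.0499
G1 X0.00 Y0.00 E0.2993
G1 X30.00 Y0.00 E1.7960
G1 X30.00 Y15.50 E2.5693
G1 X16.50 Y15.50 E3.2429
G1 X16.50 Y24.50 E3.6919
G1 X-1.00 Y24.50 E4.5650
G1 X-1.00 Y5.00 E5.5378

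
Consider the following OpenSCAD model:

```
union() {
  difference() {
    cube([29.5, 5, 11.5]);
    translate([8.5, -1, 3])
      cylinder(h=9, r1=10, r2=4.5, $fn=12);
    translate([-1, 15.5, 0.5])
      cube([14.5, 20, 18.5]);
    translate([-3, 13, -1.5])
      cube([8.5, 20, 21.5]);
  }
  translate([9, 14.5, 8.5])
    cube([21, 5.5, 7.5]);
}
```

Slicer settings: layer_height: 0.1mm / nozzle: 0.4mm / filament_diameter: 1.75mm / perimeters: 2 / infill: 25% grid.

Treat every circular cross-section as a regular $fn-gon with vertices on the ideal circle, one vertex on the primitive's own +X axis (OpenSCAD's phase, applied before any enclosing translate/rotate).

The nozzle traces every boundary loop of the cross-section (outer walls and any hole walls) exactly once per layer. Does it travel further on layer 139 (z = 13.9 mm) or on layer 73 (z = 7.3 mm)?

layer 73 (z = 7.3 mm)

Layer 139 (z = 13.9): the cube does not reach this height (z outside [0, 11.5]); the cone at (8.5, -1) does not reach this height (z outside [3, 12]); the 14.5×20 cube at (-1, 15.5) contributes its full rectangle (perimeter 69.00 mm); the cube at (-3, 13) (footprint 8.5×20) is included at this height (perimeter 57.00 mm); After the difference (first − rest): the first operand is absent here, so nothing remains; the cube at (9, 14.5) (footprint 21×5.5) is included at this height (perimeter 53.00 mm); Taking the union: only the 21×5.5 cube at (9, 14.5) is present, so the union is just that shape — boundary = 53.00 mm. So its perimeter = 53.00 mm. Layer 73 (z = 7.3): the cube is present — its section is the full 29.5×5 rectangle (perimeter 69.00 mm); the cone at (8.5, -1): at t=0.478 of its height the radius interpolates to r₁+(r₂−r₁)t = 7.372, giving a regular 12-gon of that circumradius (perimeter = 2·12·7.372·sin(180°/12) = 45.79 mm); the cube at (-1, 15.5) (footprint 14.5×20) is included at this height (perimeter 69.00 mm); the cube at (-3, 13) (footprint 8.5×20) is included at this height (perimeter 57.00 mm); Taking the first minus the rest: starting from the 29.5×5 cube, the cone at (8.5, -1) partially overlaps it — only the 60.42 mm² overlap (of its 163.05 mm²) is removed, clipping the outline; the 14.5×20 cube at (-1, 15.5) misses the remaining region (no effect); the 8.5×20 cube at (-3, 13) misses the remaining region (no effect) — boundary = 58.76 mm; the cube at (9, 14.5) does not reach this height (z outside [8.5, 16]); Combining (union): only that combined region is present, so the union is just that shape — boundary = 58.76 mm. So its perimeter = 58.76 mm. Layer 73 is larger (58.76 vs 53.00 mm).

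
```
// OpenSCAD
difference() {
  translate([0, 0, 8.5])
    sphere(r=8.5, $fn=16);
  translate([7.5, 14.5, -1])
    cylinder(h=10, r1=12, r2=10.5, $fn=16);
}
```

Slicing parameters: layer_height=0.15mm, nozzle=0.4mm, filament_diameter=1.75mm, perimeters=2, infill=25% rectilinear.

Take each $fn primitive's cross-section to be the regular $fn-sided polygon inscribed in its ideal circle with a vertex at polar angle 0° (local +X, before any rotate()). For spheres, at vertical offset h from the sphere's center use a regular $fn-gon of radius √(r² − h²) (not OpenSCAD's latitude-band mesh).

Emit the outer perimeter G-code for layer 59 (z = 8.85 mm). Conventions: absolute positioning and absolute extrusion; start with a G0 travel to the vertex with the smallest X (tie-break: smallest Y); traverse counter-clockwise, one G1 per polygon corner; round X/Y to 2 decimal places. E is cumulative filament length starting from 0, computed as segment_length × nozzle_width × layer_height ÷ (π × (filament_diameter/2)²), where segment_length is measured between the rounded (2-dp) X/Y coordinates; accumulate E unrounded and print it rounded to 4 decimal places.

At z = 8.85 mm: the r=8.5 sphere contributes a regular 16-gon of circumradius √(8.5²−0.35²) = 8.493; the cone at (7.5, 14.5) contributes a regular 16-gon of circumradius 10.523 (interpolated between r1=12 and r2=10.5 at t=0.985); Subtracting the remaining from the first: starting from the r=8.5 sphere, the cone at (7.5, 14.5) partially overlaps it — only the 15.23 mm² overlap (of its 338.97 mm²) is removed, clipping the outline — 1 connected region. The outline is a single polygon with 17 vertices. Extrusion per mm of travel: 0.4 × 0.15 / (π × 0.875²) = 0.024945. Accumulating E over each segment gives final E = 1.3167.

G0 X-8.49 Y0.00 Z8.85
G1 X-7.85 Y-3.25 E0.0826
G1 X-6.01 Y-6.01 E0.1654
G1 X-3.25 Y-7.85 E0.2481
G1 X0.00 Y-8.49 E0.3307
G1 X3.25 Y-7.85 E0.4134
G1 X6.01 Y-6.01 E0.4961
G1 X7.85 Y-3.25 E0.5789
G1 X8.49 Y0.00 E0.6615
G1 X7.85 Y3.25 E0.7441
G1 X7.34 Y4.01 E0.7670
G1 X3.47 Y4.78 E0.8654
G1 X0.06 Y7.06 E0.9677
G1 X-0.79 Y8.34 E1.0060
G1 X-3.25 Y7.85 E1.0686
G1 X-6.01 Y6.01 E1.1514
G1 X-7.85 Y3.25 E1.2341
G1 X-8.49 Y0.00 E1.3167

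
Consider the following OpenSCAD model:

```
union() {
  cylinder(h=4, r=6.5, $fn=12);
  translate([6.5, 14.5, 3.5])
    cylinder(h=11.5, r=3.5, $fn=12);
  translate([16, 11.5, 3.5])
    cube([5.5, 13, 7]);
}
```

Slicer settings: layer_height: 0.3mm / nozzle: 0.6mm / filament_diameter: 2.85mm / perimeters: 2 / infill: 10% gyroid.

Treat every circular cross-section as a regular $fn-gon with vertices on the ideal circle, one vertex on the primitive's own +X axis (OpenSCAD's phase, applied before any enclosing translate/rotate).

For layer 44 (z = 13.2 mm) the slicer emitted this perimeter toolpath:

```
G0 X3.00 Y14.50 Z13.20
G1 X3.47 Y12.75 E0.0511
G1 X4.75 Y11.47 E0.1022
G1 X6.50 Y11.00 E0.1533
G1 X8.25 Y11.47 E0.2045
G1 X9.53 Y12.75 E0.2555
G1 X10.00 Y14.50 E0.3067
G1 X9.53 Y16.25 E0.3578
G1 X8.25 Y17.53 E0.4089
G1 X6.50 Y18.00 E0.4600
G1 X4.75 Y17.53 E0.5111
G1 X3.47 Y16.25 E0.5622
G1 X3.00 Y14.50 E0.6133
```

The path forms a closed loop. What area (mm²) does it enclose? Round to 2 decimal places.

Apply the shoelace formula to the sequence of (X, Y) vertices; enclosed area = 36.74 mm².

36.74 mm²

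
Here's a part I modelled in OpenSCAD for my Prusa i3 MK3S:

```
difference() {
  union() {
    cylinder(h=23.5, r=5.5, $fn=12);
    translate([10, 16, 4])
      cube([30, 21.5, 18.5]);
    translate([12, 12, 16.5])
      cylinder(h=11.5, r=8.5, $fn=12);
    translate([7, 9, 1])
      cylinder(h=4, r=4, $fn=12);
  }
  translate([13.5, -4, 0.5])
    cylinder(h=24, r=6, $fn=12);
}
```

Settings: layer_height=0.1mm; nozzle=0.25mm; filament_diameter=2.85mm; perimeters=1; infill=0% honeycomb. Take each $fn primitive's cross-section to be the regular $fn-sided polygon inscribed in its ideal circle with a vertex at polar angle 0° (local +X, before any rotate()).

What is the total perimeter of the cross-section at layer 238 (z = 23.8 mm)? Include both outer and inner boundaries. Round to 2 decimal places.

52.80 mm

At z = 23.8 mm: the cylinder is absent (z outside [0, 23.5]); the cube at (10, 16) does not reach this height (z outside [4, 22.5]); the r=8.5 cylinder at (12, 12) contributes a regular 12-gon of circumradius 8.5 (perimeter = 2·12·8.500·sin(180°/12) = 52.80 mm); the cylinder at (7, 9) is not intersected at this z (z outside [1, 5]); Combining (union): only the r=8.5 cylinder at (12, 12) is present, so the union is just that shape — boundary = 52.80 mm; the cylinder at (13.5, -4): section is a regular 12-gon, circumradius r=6 (perimeter = 2·12·6.000·sin(180°/12) = 37.27 mm); Subtracting the remaining from the first: starting from that combined region, the r=6 cylinder at (13.5, -4) misses the remaining region (no effect) — boundary = 52.80 mm. Overall, the cross-section is a single solid region. Total boundary length (outer) = 52.80 mm.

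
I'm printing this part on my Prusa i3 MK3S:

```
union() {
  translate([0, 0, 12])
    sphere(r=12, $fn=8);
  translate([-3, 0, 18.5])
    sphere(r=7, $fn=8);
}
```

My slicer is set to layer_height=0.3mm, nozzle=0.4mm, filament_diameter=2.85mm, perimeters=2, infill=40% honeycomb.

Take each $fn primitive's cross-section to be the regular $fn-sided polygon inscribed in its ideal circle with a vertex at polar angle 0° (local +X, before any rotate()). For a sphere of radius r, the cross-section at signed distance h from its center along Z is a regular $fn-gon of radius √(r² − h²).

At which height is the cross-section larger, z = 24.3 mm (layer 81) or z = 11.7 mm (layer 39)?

layer 39 (z = 11.7 mm)

Layer 81 (z = 24.3): the sphere does not reach this height (|z−center|=12.300 > r=12); the sphere at (-3, 0): section is a regular 8-gon, circumradius = √(r²−h²) = √(7²−5.8²) = 3.919 (area = (8/2)·3.919²·sin(360°/8) = 43.44 mm²); Taking the union: only the r=7 sphere at (-3, 0) is present, so the union is just that shape — area = 43.44 mm². So its area = 43.44 mm². Layer 39 (z = 11.7): the r=12 sphere contributes a regular 8-gon of circumradius √(12²−0.3²) = 11.996 (area = (8/2)·11.996²·sin(360°/8) = 407.04 mm²); the sphere at (-3, 0): section is a regular 8-gon, circumradius = √(r²−h²) = √(7²−6.8²) = 1.661 (area = (8/2)·1.661²·sin(360°/8) = 7.81 mm²); Merging all regions: the r=7 sphere at (-3, 0) lies entirely inside the r=12 sphere, so the union is just the r=12 sphere — area = 407.04 mm². So its area = 407.04 mm². Layer 39 is larger (407.04 vs 43.44 mm²).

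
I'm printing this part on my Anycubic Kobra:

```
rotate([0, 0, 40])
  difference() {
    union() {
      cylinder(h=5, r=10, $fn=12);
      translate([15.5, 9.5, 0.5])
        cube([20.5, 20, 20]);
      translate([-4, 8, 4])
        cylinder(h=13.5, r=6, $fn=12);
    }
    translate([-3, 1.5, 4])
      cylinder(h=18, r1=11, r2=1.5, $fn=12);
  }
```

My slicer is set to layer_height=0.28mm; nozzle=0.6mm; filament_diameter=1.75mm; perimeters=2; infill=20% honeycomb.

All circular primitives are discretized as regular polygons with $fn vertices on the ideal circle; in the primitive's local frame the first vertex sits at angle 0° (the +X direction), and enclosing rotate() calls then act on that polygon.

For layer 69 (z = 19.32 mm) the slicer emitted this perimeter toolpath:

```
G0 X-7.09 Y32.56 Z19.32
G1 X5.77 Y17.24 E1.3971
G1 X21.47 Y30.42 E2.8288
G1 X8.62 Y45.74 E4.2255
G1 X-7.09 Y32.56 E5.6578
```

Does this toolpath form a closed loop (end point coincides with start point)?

Start point (G0): (-7.09, 32.56). End point (last G1): the path returns to the start — closed.

yes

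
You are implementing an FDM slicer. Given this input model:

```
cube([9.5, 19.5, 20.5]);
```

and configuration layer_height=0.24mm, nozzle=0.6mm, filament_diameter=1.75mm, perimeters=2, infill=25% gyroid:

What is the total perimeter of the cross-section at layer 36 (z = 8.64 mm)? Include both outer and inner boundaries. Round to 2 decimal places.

At z = 8.64 mm: the cube (footprint 9.5×19.5) is included at this height (perimeter 58.00 mm). Overall, the cross-section is a single solid region. Total boundary length (outer) = 58.00 mm.

58.00 mm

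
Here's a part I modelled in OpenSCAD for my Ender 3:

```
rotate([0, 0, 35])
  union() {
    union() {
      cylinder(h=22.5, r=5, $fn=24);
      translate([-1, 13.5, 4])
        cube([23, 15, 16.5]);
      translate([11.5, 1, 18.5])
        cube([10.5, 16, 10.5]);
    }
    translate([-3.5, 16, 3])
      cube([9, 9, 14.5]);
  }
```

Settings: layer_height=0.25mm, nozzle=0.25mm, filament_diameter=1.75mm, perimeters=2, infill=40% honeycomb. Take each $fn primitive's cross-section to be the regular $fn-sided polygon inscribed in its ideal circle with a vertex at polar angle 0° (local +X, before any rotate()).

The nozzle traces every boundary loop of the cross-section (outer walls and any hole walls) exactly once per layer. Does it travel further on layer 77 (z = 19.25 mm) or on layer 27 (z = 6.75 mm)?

layer 77 (z = 19.25 mm)

Layer 77 (z = 19.25): the r=5 cylinder gives a regular 24-gon of circumradius 5 (constant along its height) (perimeter = 2·24·5.000·sin(180°/24) = 31.33 mm); the cube at (-1, 13.5) (footprint 23×15) is included at this height (perimeter 76.00 mm); the cube at (11.5, 1) is present — its section is the full 10.5×16 rectangle (perimeter 53.00 mm); Combining (union): the regions partially overlap (shared area 36.75 mm²), so the edge portions inside another operand are dropped and the merged outline is re-measured after clipping — boundary = 132.33 mm; the cube at (-3.5, 16) is not intersected at this z (z outside [3, 17.5]); Merging all regions: only that combined region is present, so the union is just that shape — boundary = 132.33 mm; (rotated 35° about Z; rotation is an isometry so areas/perimeters/island counts are preserved). So its perimeter = 132.33 mm. Layer 27 (z = 6.75): the cylinder: section is a regular 24-gon, circumradius r=5 (perimeter = 2·24·5.000·sin(180°/24) = 31.33 mm); the cube at (-1, 13.5) (footprint 23×15) is included at this height (perimeter 76.00 mm); the cube at (11.5, 1) does not reach this height (z outside [18.5, 29]); Combining (union): the 2 present regions are separate (no shared area or edge), so areas and boundary lengths simply add and each stays a separate island — boundary = 107.33 mm; the cube at (-3.5, 16) is present — its section is the full 9×9 rectangle (perimeter 36.00 mm); Merging all regions: the regions partially overlap (shared area 58.50 mm²), so the edge portions inside another operand are dropped and the merged outline is re-measured after clipping — boundary = 112.33 mm; (rotated 35° about Z; rotation is an isometry so areas/perimeters/island counts are preserved). So its perimeter = 112.33 mm. Layer 77 is larger (132.33 vs 112.33 mm).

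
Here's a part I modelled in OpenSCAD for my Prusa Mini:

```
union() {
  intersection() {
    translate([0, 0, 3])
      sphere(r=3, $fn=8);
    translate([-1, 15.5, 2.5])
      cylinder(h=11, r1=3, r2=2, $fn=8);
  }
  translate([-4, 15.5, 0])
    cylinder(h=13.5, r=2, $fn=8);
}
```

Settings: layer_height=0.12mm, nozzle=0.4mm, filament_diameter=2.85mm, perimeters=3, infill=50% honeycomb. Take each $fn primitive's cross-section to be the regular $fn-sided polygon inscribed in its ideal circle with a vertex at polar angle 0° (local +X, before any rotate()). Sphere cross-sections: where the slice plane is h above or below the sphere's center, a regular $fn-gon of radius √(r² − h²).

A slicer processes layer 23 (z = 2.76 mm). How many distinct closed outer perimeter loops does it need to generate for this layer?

At z = 2.76 mm: the r=3 sphere slices to a regular 8-gon of circumradius 2.990 (√(r²−h²) with h=0.24 from center); the cone at (-1, 15.5) contributes a regular 8-gon of circumradius 2.976 (interpolated between r1=3 and r2=2 at t=0.024); Keeping only the common overlap: the cone at (-1, 15.5) does not overlap the r=3 sphere (empty) — nothing remains; the r=2 cylinder at (-4, 15.5) contributes a regular 8-gon of circumradius 2; Combining (union): only the r=2 cylinder at (-4, 15.5) is present, so the union is just that shape — 1 connected region. The result has 1 disconnected region.

1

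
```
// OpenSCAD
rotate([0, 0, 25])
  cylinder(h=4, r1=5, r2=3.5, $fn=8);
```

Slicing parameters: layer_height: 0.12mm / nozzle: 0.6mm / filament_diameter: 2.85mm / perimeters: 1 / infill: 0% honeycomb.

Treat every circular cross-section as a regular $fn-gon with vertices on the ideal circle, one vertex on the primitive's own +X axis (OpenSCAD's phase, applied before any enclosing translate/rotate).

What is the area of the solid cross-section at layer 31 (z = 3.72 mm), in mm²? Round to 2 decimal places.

At z = 3.72 mm: the cone contributes a regular 8-gon of circumradius 3.605 (interpolated between r1=5 and r2=3.5 at t=0.930) (area = (8/2)·3.605²·sin(360°/8) = 36.76 mm²); (rotated 25° about Z; rotation is an isometry so areas/perimeters/island counts are preserved). Overall, the cross-section is a single solid region. Net area = 36.76 mm².

36.76 mm²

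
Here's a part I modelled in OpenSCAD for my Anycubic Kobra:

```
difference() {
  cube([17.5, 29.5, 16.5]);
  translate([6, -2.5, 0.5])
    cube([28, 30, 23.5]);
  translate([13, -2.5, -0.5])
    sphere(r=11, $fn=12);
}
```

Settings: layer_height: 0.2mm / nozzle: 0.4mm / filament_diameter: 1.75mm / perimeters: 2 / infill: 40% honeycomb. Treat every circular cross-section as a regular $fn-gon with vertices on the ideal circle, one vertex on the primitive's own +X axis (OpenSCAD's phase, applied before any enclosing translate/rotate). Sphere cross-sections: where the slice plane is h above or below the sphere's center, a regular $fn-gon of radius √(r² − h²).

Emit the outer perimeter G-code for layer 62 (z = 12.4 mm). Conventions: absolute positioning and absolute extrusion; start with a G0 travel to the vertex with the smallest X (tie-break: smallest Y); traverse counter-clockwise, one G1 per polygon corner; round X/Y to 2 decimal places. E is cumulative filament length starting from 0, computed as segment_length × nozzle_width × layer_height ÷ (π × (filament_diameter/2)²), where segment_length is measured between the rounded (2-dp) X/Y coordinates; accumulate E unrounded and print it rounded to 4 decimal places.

G0 X0.00 Y0.00 Z12.40
G1 X6.00 Y0.00 E0.1996
G1 X6.00 Y27.50 E1.1142
G1 X17.50 Y27.50 E1.4967
G1 X17.50 Y29.50 E1.5632
G1 X0.00 Y29.50 E2.1453
G1 X0.00 Y0.00 E3.1265

At z = 12.4 mm: the 17.5×29.5 cube contributes its full rectangle; the cube at (6, -2.5) (footprint 28×30) is included at this height; the sphere at (13, -2.5) does not reach this height (|z−center|=12.900 > r=11); After the difference (first − rest): starting from the 17.5×29.5 cube, the 28×30 cube at (6, -2.5) partially overlaps it — only the 316.25 mm² overlap (of its 840.00 mm²) is removed, clipping the outline — 1 connected region. The outline is a single polygon with 6 vertices. Extrusion per mm of travel: 0.4 × 0.2 / (π × 0.875²) = 0.033260. Accumulating E over each segment gives final E = 3.1265.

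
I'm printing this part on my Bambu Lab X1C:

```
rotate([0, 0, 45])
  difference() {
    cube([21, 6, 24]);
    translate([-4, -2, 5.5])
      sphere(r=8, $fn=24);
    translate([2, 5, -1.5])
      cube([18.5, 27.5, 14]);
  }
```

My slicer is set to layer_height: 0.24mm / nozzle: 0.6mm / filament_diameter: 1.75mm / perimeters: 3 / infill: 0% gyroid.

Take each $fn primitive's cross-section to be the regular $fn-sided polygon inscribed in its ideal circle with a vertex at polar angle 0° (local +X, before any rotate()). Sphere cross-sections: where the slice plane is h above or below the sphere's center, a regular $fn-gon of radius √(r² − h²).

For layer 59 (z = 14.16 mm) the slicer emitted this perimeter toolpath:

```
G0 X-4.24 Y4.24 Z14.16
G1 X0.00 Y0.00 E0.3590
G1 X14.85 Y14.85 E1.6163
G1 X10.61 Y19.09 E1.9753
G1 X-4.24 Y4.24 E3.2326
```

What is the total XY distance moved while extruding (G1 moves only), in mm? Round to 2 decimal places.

Sum the Euclidean lengths of each G1 segment: total = 53.99 mm.

53.99 mm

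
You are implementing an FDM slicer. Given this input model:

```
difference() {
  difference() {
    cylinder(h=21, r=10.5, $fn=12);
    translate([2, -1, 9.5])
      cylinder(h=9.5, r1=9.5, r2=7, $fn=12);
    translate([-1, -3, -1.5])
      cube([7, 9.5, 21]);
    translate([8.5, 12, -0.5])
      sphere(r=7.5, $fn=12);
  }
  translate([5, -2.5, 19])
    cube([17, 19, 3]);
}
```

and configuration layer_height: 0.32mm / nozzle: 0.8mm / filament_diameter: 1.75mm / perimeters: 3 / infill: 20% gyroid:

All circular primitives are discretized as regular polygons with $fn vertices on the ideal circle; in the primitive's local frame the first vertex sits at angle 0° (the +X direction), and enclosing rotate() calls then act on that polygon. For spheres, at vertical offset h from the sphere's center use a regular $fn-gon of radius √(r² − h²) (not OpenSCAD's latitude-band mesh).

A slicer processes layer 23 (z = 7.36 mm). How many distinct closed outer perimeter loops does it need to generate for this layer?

At z = 7.36 mm: the cylinder: section is a regular 12-gon, circumradius r=10.5; the cone at (2, -1) is absent (z outside [9.5, 19]); the cube at (-1, -3) (footprint 7×9.5) is included at this height; the sphere at (8.5, 12) does not reach this height (|z−center|=7.860 > r=7.5); After the difference (first − rest): starting from the r=10.5 cylinder, the 7×9.5 cube at (-1, -3) lies wholly inside it (removes its full 66.50 mm² and its 33.00 mm outline becomes a hole wall) — 1 connected region with 1 hole; the cube at (5, -2.5) does not reach this height (z outside [19, 22]); Taking the first minus the rest: none of the subtracted shapes is present at this height, so that combined region is unchanged — 1 connected region with 1 hole. The result has 1 disconnected region.

1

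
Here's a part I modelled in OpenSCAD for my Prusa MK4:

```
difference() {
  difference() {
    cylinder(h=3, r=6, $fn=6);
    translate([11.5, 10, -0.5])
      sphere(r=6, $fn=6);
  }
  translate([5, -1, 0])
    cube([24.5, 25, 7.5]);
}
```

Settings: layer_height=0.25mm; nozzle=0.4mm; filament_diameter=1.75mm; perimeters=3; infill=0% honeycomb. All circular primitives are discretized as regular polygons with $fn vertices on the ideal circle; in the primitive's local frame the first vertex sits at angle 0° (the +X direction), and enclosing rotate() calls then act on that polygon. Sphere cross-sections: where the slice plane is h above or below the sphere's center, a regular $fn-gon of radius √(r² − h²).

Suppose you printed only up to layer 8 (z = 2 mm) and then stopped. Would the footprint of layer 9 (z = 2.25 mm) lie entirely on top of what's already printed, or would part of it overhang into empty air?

Compare the two slices. At z = 2: the r=6 cylinder gives a regular 6-gon of circumradius 6 (constant along its height) (area = (6/2)·6.000²·sin(360°/6) = 93.53 mm²); the r=6 sphere at (11.5, 10) slices to a regular 6-gon of circumradius 5.454 (√(r²−h²) with h=2.5 from center) (area = (6/2)·5.454²·sin(360°/6) = 77.29 mm²); Taking the first minus the rest: starting from the r=6 cylinder (93.53 mm²), the r=6 sphere at (11.5, 10) misses the remaining region (no effect) — area = 93.53 mm²; the cube at (5, -1) is present — its section is the full 24.5×25 rectangle (area 612.50 mm²); Subtracting the remaining from the first: starting from the result so far (93.53 mm²), the 24.5×25 cube at (5, -1) partially overlaps it — only the 1.58 mm² overlap (of its 612.50 mm²) is removed, clipping the outline — area = 91.95 mm². At z = 2.25: the r=6 cylinder gives a regular 6-gon of circumradius 6 (constant along its height) (area = (6/2)·6.000²·sin(360°/6) = 93.53 mm²); the r=6 sphere at (11.5, 10) slices to a regular 6-gon of circumradius 5.333 (√(r²−h²) with h=2.75 from center) (area = (6/2)·5.333²·sin(360°/6) = 73.88 mm²); Taking the first minus the rest: starting from the r=6 cylinder (93.53 mm²), the r=6 sphere at (11.5, 10) misses the remaining region (no effect) — area = 93.53 mm²; the cube at (5, -1) (footprint 24.5×25) is included at this height (area 612.50 mm²); After the difference (first − rest): starting from the result so far (93.53 mm²), the 24.5×25 cube at (5, -1) partially overlaps it — only the 1.58 mm² overlap (of its 612.50 mm²) is removed, clipping the outline — area = 91.95 mm². Checking containment: the cross-section at z = 2.25 is a subset of the cross-section at z = 2.

entirely on top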